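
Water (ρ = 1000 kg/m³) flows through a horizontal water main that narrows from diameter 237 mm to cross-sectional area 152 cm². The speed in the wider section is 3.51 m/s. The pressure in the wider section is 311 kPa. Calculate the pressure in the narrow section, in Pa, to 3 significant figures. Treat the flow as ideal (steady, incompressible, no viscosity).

Continuity gives A₁v₁ = A₂v₂, so v₂ = (441 cm²)/(152 cm²) × 3.51 m/s = 10.2 m/s.
The pipe is horizontal, so Bernoulli reduces to P₁ + ½ρv₁² = P₂ + ½ρv₂².
P₂ = P₁ − ½ρ(v₂² − v₁²) = 311000 − ½·1000·(10.2² − 3.51²) = 311000 − 45700 = 265000 Pa.

P₂ ≈ 265000 Pa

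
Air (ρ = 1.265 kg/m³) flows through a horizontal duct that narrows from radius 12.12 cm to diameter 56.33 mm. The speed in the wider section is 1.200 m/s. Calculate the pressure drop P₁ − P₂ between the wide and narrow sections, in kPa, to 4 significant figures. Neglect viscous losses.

Mass conservation (A₁v₁ = A₂v₂) gives v₂ = 1.200 × 461.5/24.92 = 22.22 m/s.
Along the horizontal streamline, P + ½ρv² is constant.
P₁ − P₂ = ½·1.265·(22.22² − 1.200²) = ½·1.265·492.3 = 311.4 Pa.

0.3114 kPa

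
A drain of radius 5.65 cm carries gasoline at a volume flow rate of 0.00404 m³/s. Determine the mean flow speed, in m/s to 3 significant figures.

Q = 0.00404 m³/s = 0.00404 m³/s.
v = Q/A = 0.00404 / 0.0100 = 0.403 m/s.

v ≈ 0.403 m/s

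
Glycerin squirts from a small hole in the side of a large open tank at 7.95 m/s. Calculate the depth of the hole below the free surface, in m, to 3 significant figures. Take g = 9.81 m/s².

h ≈ 3.22 m

For a small hole in a large open tank, ½v² = gh, giving h = v²/(2g).
h = 7.95²/(2·9.81) = 63.2/19.62 = 3.22 m.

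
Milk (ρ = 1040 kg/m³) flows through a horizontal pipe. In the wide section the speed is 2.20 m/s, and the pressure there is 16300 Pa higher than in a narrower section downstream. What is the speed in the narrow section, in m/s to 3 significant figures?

Horizontal Bernoulli: P₁ + ½ρv₁² = P₂ + ½ρv₂², so v₂² = v₁² + 2(P₁ − P₂)/ρ.
v₂ = √(2.20² + 2·16300/1040) = √(4.84 + 31.3) = 6.02 m/s.

6.02 m/s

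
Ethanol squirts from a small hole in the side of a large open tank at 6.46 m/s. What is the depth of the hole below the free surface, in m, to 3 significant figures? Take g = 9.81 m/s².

Inverting v = √(2gh) gives h = v² / 2g.
h = 6.46²/(2·9.81) = 41.7/19.62 = 2.13 m.

h ≈ 2.13 m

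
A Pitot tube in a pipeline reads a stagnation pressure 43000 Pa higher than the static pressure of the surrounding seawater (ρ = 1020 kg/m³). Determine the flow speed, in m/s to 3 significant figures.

9.18 m/s

At the stagnation point the flow is brought to rest, so Bernoulli gives P_stag − P_static = ½ρv².
v = √(2ΔP/ρ) = √(2·43000/1020) = 9.18 m/s.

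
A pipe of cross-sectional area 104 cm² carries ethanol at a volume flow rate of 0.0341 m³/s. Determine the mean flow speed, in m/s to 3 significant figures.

Q = 0.0341 m³/s = 0.0341 m³/s.
v = Q/A = 0.0341 / 0.0104 = 3.28 m/s.

v ≈ 3.28 m/s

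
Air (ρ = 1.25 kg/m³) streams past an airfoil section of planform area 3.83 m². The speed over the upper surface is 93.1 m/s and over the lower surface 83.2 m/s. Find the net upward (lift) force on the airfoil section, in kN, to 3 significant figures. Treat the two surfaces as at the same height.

F = 4.18 kN

The faster flow above has the lower pressure; Bernoulli (same height) gives ΔP = ½ρ(v_up² − v_low²).
ΔP = ½·1.25·(93.1² − 83.2²) = 1090 Pa.
Lift = ΔP · A = 1090 × 3.83 = 4180 N.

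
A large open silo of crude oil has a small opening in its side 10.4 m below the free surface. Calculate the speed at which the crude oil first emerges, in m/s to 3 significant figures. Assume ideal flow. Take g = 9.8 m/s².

With the surface at rest and both surface and jet at atmospheric pressure, Bernoulli gives ρg h = ½ρv², so v = √(2gh) = √(2·9.8·10.4) = 14.3 m/s.

v = 14.3 m/s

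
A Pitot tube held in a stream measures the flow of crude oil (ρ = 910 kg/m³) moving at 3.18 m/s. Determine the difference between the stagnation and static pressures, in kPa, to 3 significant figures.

ΔP ≈ 4.60 kPa

The dynamic pressure equals the rise in static pressure at the stagnation point: ΔP = ½ρv².
ΔP = ½·910·3.18² = 4600 Pa.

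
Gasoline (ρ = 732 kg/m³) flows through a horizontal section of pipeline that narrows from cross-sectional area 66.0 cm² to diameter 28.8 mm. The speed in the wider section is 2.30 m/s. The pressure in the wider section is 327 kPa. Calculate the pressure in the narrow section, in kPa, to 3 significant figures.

P₂ ≈ 130 kPa

Continuity gives A₁v₁ = A₂v₂, so v₂ = (66.0 cm²)/(6.51 cm²) × 2.30 m/s = 23.3 m/s.
Along the horizontal streamline, P + ½ρv² is constant.
P₂ = P₁ − ½ρ(v₂² − v₁²) = 327000 − ½·732·(23.3² − 2.30²) = 327000 − 197000 = 130000 Pa.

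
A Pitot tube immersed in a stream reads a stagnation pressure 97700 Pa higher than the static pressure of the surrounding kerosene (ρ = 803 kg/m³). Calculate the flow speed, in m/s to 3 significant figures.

The dynamic pressure equals the rise in static pressure at the stagnation point: ΔP = ½ρv².
v = √(2ΔP/ρ) = √(2·97700/803) = 15.6 m/s.

v ≈ 15.6 m/s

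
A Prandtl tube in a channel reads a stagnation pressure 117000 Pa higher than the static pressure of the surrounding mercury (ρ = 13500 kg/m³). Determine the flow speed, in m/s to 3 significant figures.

v = 4.16 m/s

At the stagnation point the flow is brought to rest, so Bernoulli gives P_stag − P_static = ½ρv².
v = √(2ΔP/ρ) = √(2·117000/13500) = 4.16 m/s.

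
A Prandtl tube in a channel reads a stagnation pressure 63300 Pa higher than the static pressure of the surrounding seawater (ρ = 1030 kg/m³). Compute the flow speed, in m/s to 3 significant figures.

At the stagnation point the flow is brought to rest, so Bernoulli gives P_stag − P_static = ½ρv².
v = √(2ΔP/ρ) = √(2·63300/1030) = 11.1 m/s.

v ≈ 11.1 m/s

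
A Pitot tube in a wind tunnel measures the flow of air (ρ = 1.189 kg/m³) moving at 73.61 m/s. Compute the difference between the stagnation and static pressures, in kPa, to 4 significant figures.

ΔP ≈ 3.221 kPa

The dynamic pressure equals the rise in static pressure at the stagnation point: ΔP = ½ρv².
ΔP = ½·1.189·73.61² = 3221 Pa.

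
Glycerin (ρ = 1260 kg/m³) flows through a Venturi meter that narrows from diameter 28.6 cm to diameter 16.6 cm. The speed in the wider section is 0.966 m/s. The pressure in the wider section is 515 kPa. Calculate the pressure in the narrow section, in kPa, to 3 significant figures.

By continuity, v₂ = v₁·A₁/A₂ = 0.966·(642/216) = 2.87 m/s.
Along the horizontal streamline, P + ½ρv² is constant.
P₂ = P₁ − ½ρ(v₂² − v₁²) = 515000 − ½·1260·(2.87² − 0.966²) = 515000 − 4590 = 510000 Pa.

P₂ = 510 kPa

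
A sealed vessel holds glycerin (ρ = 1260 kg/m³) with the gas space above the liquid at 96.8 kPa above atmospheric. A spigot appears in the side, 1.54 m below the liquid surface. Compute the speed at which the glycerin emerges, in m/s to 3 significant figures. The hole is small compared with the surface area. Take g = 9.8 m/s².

Take point 1 at the surface (v₁ ≈ 0) and point 2 at the hole (at atmospheric pressure). Bernoulli: P₁ + ρg h = P_atm + ½ρv₂².
With P₁ − P_atm = 96800 Pa, v₂ = √(2gh + 2ΔP/ρ) = √(2·9.8·1.54 + 2·96800/1260) = 13.6 m/s.

v = 13.6 m/s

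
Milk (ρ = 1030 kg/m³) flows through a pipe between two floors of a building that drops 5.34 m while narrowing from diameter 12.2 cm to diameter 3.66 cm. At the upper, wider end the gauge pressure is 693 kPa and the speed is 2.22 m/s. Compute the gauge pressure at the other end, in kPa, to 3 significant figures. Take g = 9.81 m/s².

By continuity, v₂ = v₁·A₁/A₂ = 2.22·(117/10.5) = 24.7 m/s.
Applying Bernoulli between the two ends and solving for P₂: P₂ = P₁ + ½ρ(v₁² − v₂²) − ρgΔh.
P₂ = 693000 + ½·1030·(2.22² − 24.7²) − 1030·9.81·(−5.34) = 693000 + (-311000) − (-54000) = 436000 Pa.

P₂ = 436 kPa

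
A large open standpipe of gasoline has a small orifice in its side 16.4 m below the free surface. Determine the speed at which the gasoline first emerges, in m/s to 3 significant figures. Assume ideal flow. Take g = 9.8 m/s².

17.9 m/s

With the surface at rest and both surface and jet at atmospheric pressure, Bernoulli gives ρg h = ½ρv², so v = √(2gh) = √(2·9.8·16.4) = 17.9 m/s.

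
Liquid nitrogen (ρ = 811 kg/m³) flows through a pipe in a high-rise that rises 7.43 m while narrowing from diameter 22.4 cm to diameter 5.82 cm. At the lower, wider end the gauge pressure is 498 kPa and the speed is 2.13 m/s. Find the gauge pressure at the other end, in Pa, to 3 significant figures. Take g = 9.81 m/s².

Continuity gives A₁v₁ = A₂v₂, so v₂ = (394 cm²)/(26.6 cm²) × 2.13 m/s = 31.6 m/s.
Energy conservation along the streamline gives P₂ = P₁ − ½ρ(v₂² − v₁²) − ρg(h₂ − h₁).
P₂ = 498000 + ½·811·(2.13² − 31.6²) − 811·9.81·(+7.43) = 498000 + (-402000) − (59100) = 37000 Pa.

P₂ = 37000 Pa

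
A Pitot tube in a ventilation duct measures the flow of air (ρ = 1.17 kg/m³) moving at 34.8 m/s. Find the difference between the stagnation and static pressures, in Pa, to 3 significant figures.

At the stagnation point the flow is brought to rest, so Bernoulli gives P_stag − P_static = ½ρv².
ΔP = ½·1.17·34.8² = 708 Pa.

708 Pa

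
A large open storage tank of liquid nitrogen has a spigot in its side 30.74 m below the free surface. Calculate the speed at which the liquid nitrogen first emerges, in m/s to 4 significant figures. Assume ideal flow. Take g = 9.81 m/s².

Bernoulli from surface to hole (P equal, v_surface ≈ 0): v = √(2gh) = √(2×9.81×30.74) = 24.56 m/s.

v ≈ 24.56 m/s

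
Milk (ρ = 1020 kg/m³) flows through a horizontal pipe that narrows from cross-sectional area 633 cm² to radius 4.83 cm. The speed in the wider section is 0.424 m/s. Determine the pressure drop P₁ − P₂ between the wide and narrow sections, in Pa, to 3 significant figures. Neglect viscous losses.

Continuity gives A₁v₁ = A₂v₂, so v₂ = (633 cm²)/(73.3 cm²) × 0.424 m/s = 3.66 m/s.
With no height change, Bernoulli's equation is P₁ + ½ρv₁² = P₂ + ½ρv₂².
P₁ − P₂ = ½·1020·(3.66² − 0.424²) = ½·1020·13.2 = 6750 Pa.

ΔP = 6750 Pa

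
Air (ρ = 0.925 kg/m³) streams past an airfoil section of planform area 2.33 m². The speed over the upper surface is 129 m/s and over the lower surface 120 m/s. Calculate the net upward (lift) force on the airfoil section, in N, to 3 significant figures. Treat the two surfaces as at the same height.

The faster flow above has the lower pressure; Bernoulli (same height) gives ΔP = ½ρ(v_up² − v_low²).
ΔP = ½·0.925·(129² − 120²) = 1040 Pa.
Lift = ΔP · A = 1040 × 2.33 = 2410 N.

F ≈ 2410 N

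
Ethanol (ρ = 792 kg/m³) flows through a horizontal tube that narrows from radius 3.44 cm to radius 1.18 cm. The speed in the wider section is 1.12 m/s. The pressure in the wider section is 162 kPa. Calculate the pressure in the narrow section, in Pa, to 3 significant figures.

Mass conservation (A₁v₁ = A₂v₂) gives v₂ = 1.12 × 37.2/4.37 = 9.52 m/s.
Along the horizontal streamline, P + ½ρv² is constant.
P₂ = P₁ − ½ρ(v₂² − v₁²) = 162000 − ½·792·(9.52² − 1.12²) = 162000 − 35400 = 127000 Pa.

127000 Pa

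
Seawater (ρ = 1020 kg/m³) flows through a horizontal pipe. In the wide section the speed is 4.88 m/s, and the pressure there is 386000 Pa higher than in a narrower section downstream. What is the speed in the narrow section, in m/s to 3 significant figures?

Along the level pipe P + ½ρv² is conserved, hence v₂² = v₁² + 2(P₁ − P₂)/ρ.
v₂ = √(4.88² + 2·386000/1020) = √(23.8 + 757) = 27.9 m/s.

v₂ ≈ 27.9 m/s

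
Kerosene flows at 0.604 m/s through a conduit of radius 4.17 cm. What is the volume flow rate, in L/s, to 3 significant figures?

Q ≈ 3.30 L/s

Q = A·v = 0.00546 m² × 0.604 m/s = 0.00330 m³/s.
Converting: 0.00330 m³/s × 1000 = 3.30 L/s.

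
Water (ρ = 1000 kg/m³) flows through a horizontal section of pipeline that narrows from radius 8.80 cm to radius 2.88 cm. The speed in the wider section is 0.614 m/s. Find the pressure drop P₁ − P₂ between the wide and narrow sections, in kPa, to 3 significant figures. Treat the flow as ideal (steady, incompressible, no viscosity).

ΔP ≈ 16.2 kPa

The volume flow rate is constant, so v₂ = (A₁/A₂)v₁ = (243/26.1)·0.614 = 5.73 m/s.
The pipe is horizontal, so Bernoulli reduces to P₁ + ½ρv₁² = P₂ + ½ρv₂².
P₁ − P₂ = ½·1000·(5.73² − 0.614²) = ½·1000·32.5 = 16200 Pa.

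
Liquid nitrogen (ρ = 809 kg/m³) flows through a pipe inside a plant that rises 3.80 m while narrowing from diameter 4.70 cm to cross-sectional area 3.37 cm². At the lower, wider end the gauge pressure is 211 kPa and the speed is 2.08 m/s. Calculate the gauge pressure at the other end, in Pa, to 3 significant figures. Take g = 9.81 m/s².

Mass conservation (A₁v₁ = A₂v₂) gives v₂ = 2.08 × 17.3/3.37 = 10.7 m/s.
Energy conservation along the streamline gives P₂ = P₁ − ½ρ(v₂² − v₁²) − ρg(h₂ − h₁).
P₂ = 211000 + ½·809·(2.08² − 10.7²) − 809·9.81·(+3.80) = 211000 + (-44600) − (30200) = 136000 Pa.

P₂ ≈ 136000 Pa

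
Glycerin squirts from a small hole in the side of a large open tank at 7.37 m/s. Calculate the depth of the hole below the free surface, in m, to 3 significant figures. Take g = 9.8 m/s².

Inverting v = √(2gh) gives h = v² / 2g.
h = 7.37²/(2·9.8) = 54.3/19.60 = 2.77 m.

2.77 m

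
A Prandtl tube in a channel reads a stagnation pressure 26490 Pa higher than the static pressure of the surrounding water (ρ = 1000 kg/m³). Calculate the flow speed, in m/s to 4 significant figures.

7.279 m/s

The dynamic pressure equals the rise in static pressure at the stagnation point: ΔP = ½ρv².
v = √(2ΔP/ρ) = √(2·26490/1000) = 7.279 m/s.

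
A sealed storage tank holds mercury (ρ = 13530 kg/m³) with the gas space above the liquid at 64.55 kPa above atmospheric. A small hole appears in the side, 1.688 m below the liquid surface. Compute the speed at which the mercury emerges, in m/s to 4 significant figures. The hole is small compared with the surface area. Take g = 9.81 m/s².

Take point 1 at the surface (v₁ ≈ 0) and point 2 at the hole (at atmospheric pressure). Bernoulli: P₁ + ρg h = P_atm + ½ρv₂².
With P₁ − P_atm = 64550 Pa, v₂ = √(2gh + 2ΔP/ρ) = √(2·9.81·1.688 + 2·64550/13530) = 6.531 m/s.

v = 6.531 m/s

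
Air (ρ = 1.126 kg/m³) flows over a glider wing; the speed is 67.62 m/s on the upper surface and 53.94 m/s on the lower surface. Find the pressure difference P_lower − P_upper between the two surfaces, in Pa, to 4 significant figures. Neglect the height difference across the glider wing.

ΔP ≈ 936.2 Pa

With negligible Δh, P + ½ρv² is constant, so P_low − P_up = ½ρ(v_up² − v_low²).
ΔP = ½·1.126·(67.62² − 53.94²) = 936.2 Pa.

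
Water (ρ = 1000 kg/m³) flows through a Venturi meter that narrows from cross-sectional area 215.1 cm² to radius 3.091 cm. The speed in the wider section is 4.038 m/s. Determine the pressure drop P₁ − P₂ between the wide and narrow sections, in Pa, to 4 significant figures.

Continuity gives A₁v₁ = A₂v₂, so v₂ = (215.1 cm²)/(30.02 cm²) × 4.038 m/s = 28.94 m/s.
Along the horizontal streamline, P + ½ρv² is constant.
P₁ − P₂ = ½·1000·(28.94² − 4.038²) = ½·1000·821.1 = 410500 Pa.

ΔP ≈ 410500 Pa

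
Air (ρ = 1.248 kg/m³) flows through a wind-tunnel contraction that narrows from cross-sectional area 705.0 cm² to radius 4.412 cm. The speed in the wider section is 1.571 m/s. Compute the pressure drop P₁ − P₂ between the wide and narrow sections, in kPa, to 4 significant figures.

The volume flow rate is constant, so v₂ = (A₁/A₂)v₁ = (705.0/61.15)·1.571 = 18.11 m/s.
The pipe is horizontal, so Bernoulli reduces to P₁ + ½ρv₁² = P₂ + ½ρv₂².
P₁ − P₂ = ½·1.248·(18.11² − 1.571²) = ½·1.248·325.5 = 203.1 Pa.

ΔP ≈ 0.2031 kPa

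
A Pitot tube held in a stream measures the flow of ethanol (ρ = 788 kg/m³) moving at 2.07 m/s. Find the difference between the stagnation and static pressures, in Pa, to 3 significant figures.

1690 Pa

The dynamic pressure equals the rise in static pressure at the stagnation point: ΔP = ½ρv².
ΔP = ½·788·2.07² = 1690 Pa.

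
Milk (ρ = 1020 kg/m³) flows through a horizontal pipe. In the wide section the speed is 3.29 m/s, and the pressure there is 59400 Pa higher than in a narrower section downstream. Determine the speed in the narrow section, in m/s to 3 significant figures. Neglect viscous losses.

v₂ ≈ 11.3 m/s

Horizontal Bernoulli: P₁ + ½ρv₁² = P₂ + ½ρv₂², so v₂² = v₁² + 2(P₁ − P₂)/ρ.
v₂ = √(3.29² + 2·59400/1020) = √(10.8 + 116) = 11.3 m/s.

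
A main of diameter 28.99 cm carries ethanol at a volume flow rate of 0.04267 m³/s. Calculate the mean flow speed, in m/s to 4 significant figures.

Q = 0.04267 m³/s = 0.04267 m³/s.
v = Q/A = 0.04267 / 0.06601 = 0.6465 m/s.

v ≈ 0.6465 m/s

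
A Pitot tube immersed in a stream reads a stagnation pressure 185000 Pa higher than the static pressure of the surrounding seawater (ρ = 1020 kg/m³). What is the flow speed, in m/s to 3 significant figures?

At the stagnation point the flow is brought to rest, so Bernoulli gives P_stag − P_static = ½ρv².
v = √(2ΔP/ρ) = √(2·185000/1020) = 19.0 m/s.

19.0 m/s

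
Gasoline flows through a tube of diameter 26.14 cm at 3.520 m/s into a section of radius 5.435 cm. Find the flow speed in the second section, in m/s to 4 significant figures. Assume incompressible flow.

v₂ = 20.36 m/s

Mass conservation (A₁v₁ = A₂v₂) gives v₂ = 3.520 × 536.7/92.80 = 20.36 m/s.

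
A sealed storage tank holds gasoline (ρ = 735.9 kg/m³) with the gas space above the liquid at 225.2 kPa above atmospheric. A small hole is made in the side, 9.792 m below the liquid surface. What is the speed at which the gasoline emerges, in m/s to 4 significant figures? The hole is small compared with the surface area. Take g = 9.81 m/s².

28.36 m/s

Take point 1 at the surface (v₁ ≈ 0) and point 2 at the hole (at atmospheric pressure). Bernoulli: P₁ + ρg h = P_atm + ½ρv₂².
With P₁ − P_atm = 225200 Pa, v₂ = √(2gh + 2ΔP/ρ) = √(2·9.81·9.792 + 2·225200/735.9) = 28.36 m/s.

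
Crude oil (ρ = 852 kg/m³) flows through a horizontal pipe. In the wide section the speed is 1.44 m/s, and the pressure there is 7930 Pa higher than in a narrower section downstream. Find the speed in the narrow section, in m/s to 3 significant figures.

v₂ ≈ 4.55 m/s

With h₁ = h₂, rearranging Bernoulli gives v₂ = √(v₁² + 2ΔP/ρ).
v₂ = √(1.44² + 2·7930/852) = √(2.07 + 18.6) = 4.55 m/s.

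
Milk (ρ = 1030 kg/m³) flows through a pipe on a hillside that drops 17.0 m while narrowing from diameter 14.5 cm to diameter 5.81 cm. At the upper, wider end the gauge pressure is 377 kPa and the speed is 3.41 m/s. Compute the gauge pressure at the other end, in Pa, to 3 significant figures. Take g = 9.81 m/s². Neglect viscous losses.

P₂ ≈ 322000 Pa

Continuity gives A₁v₁ = A₂v₂, so v₂ = (165 cm²)/(26.5 cm²) × 3.41 m/s = 21.2 m/s.
Energy conservation along the streamline gives P₂ = P₁ − ½ρ(v₂² − v₁²) − ρg(h₂ − h₁).
P₂ = 377000 + ½·1030·(3.41² − 21.2²) − 1030·9.81·(−17.0) = 377000 + (-226000) − (-172000) = 322000 Pa.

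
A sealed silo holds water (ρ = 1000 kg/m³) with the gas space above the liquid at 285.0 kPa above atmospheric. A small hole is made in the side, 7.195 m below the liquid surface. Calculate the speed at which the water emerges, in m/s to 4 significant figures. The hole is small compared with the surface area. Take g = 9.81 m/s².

26.67 m/s

Take point 1 at the surface (v₁ ≈ 0) and point 2 at the hole (at atmospheric pressure). Bernoulli: P₁ + ρg h = P_atm + ½ρv₂².
With P₁ − P_atm = 285000 Pa, v₂ = √(2gh + 2ΔP/ρ) = √(2·9.81·7.195 + 2·285000/1000) = 26.67 m/s.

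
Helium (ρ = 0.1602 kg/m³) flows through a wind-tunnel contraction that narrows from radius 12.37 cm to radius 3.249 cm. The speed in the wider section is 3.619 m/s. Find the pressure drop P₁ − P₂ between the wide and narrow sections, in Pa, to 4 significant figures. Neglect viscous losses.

By continuity, v₂ = v₁·A₁/A₂ = 3.619·(480.7/33.16) = 52.46 m/s.
With no height change, Bernoulli's equation is P₁ + ½ρv₁² = P₂ + ½ρv₂².
P₁ − P₂ = ½·0.1602·(52.46² − 3.619²) = ½·0.1602·2739 = 219.4 Pa.

ΔP ≈ 219.4 Pa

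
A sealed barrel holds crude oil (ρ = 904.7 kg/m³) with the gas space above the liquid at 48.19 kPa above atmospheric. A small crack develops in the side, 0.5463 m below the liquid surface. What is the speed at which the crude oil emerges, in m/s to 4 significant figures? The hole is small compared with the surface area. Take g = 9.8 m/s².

Take point 1 at the surface (v₁ ≈ 0) and point 2 at the hole (at atmospheric pressure). Bernoulli: P₁ + ρg h = P_atm + ½ρv₂².
With P₁ − P_atm = 48190 Pa, v₂ = √(2gh + 2ΔP/ρ) = √(2·9.8·0.5463 + 2·48190/904.7) = 10.83 m/s.

v ≈ 10.83 m/s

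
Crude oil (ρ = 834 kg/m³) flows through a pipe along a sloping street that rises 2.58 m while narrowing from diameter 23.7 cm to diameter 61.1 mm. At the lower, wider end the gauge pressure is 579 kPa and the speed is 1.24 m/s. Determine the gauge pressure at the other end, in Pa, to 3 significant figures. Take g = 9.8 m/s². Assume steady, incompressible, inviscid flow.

P₂ ≈ 413000 Pa

By continuity, v₂ = v₁·A₁/A₂ = 1.24·(441/29.3) = 18.7 m/s.
Bernoulli: P₁ + ½ρv₁² + ρg h₁ = P₂ + ½ρv₂² + ρg h₂, so P₂ = P₁ + ½ρ(v₁² − v₂²) − ρg(h₂ − h₁).
P₂ = 579000 + ½·834·(1.24² − 18.7²) − 834·9.8·(+2.58) = 579000 + (-145000) − (21100) = 413000 Pa.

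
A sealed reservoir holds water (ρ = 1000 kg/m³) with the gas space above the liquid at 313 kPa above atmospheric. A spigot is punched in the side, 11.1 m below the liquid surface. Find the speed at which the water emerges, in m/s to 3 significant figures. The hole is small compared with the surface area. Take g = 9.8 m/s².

Take point 1 at the surface (v₁ ≈ 0) and point 2 at the hole (at atmospheric pressure). Bernoulli: P₁ + ρg h = P_atm + ½ρv₂².
With P₁ − P_atm = 313000 Pa, v₂ = √(2gh + 2ΔP/ρ) = √(2·9.8·11.1 + 2·313000/1000) = 29.0 m/s.

v ≈ 29.0 m/s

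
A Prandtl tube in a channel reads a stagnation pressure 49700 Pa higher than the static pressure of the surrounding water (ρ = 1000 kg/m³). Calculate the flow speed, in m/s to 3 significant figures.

v = 9.97 m/s

The dynamic pressure equals the rise in static pressure at the stagnation point: ΔP = ½ρv².
v = √(2ΔP/ρ) = √(2·49700/1000) = 9.97 m/s.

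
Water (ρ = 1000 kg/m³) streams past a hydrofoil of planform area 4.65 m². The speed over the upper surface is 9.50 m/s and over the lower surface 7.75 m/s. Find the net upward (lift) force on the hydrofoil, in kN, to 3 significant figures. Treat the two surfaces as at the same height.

With equal heights on the two surfaces, Bernoulli gives P_lower − P_upper = ½ρ(v_upper² − v_lower²).
ΔP = ½·1000·(9.50² − 7.75²) = 15100 Pa.
Lift = ΔP · A = 15100 × 4.65 = 70200 N.

70.2 kN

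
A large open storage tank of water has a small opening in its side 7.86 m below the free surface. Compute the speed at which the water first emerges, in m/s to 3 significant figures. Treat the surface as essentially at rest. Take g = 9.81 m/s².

v ≈ 12.4 m/s

Torricelli's result v = √(2gh) gives v = √(2·9.81·7.86) = 12.4 m/s.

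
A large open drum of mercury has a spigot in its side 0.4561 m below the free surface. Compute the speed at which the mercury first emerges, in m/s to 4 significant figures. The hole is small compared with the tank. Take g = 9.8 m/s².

With the surface at rest and both surface and jet at atmospheric pressure, Bernoulli gives ρg h = ½ρv², so v = √(2gh) = √(2·9.8·0.4561) = 2.990 m/s.

v = 2.990 m/s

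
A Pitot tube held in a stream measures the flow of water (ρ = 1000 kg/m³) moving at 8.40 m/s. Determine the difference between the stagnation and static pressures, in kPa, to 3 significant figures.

ΔP ≈ 35.3 kPa

At the stagnation point the flow is brought to rest, so Bernoulli gives P_stag − P_static = ½ρv².
ΔP = ½·1000·8.40² = 35300 Pa.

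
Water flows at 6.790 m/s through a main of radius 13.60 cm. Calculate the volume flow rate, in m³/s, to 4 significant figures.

Q = A·v = 0.05811 m² × 6.790 m/s = 0.3945 m³/s.

Q = 0.3945 m³/s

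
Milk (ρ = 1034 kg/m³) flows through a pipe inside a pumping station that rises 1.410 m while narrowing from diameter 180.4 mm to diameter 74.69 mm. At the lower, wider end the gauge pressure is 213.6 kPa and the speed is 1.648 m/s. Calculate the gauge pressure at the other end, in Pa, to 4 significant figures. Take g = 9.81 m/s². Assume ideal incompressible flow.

152900 Pa

Mass conservation (A₁v₁ = A₂v₂) gives v₂ = 1.648 × 255.6/43.81 = 9.614 m/s.
Bernoulli: P₁ + ½ρv₁² + ρg h₁ = P₂ + ½ρv₂² + ρg h₂, so P₂ = P₁ + ½ρ(v₁² − v₂²) − ρg(h₂ − h₁).
P₂ = 213600 + ½·1034·(1.648² − 9.614²) − 1034·9.81·(+1.410) = 213600 + (-46380) − (14300) = 152900 Pa.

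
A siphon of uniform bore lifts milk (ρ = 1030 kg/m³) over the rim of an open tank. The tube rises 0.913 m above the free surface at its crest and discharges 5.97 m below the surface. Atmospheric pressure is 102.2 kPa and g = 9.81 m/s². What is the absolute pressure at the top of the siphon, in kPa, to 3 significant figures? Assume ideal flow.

From the surface to the outlet (both open to atmosphere, surface at rest): v = √(2g·h_out) = √(2·9.81·5.97) = 10.8 m/s.
Continuity keeps v the same throughout the tube; from surface to crest, P_atm + 0 = P_top + ½ρv² + ρg·h_top.
P_top = 102200 − ½·1030·10.8² − 1030·9.81·0.913 = 32700 Pa.

P_top = 32.7 kPa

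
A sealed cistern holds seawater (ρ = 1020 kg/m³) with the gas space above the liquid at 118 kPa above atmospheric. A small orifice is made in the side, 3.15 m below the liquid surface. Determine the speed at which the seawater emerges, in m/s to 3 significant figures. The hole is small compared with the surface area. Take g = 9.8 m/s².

Take point 1 at the surface (v₁ ≈ 0) and point 2 at the hole (at atmospheric pressure). Bernoulli: P₁ + ρg h = P_atm + ½ρv₂².
With P₁ − P_atm = 118000 Pa, v₂ = √(2gh + 2ΔP/ρ) = √(2·9.8·3.15 + 2·118000/1020) = 17.1 m/s.

v ≈ 17.1 m/s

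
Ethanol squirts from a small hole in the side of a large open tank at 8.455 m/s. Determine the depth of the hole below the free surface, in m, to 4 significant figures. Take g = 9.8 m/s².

Inverting v = √(2gh) gives h = v² / 2g.
h = 8.455²/(2·9.8) = 71.49/19.60 = 3.647 m.

h = 3.647 m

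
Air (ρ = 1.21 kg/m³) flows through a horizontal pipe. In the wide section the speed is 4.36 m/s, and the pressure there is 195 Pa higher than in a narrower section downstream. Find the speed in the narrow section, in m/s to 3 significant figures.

Horizontal Bernoulli: P₁ + ½ρv₁² = P₂ + ½ρv₂², so v₂² = v₁² + 2(P₁ − P₂)/ρ.
v₂ = √(4.36² + 2·195/1.21) = √(19.0 + 322) = 18.5 m/s.

v₂ = 18.5 m/s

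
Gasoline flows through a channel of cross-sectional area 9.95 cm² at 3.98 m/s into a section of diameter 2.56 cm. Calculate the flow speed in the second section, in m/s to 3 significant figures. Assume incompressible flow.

Continuity gives A₁v₁ = A₂v₂, so v₂ = (9.95 cm²)/(5.15 cm²) × 3.98 m/s = 7.69 m/s.

7.69 m/s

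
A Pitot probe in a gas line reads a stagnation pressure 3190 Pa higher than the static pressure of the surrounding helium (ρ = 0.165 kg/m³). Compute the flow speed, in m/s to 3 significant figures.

v ≈ 197 m/s

At the stagnation point the flow is brought to rest, so Bernoulli gives P_stag − P_static = ½ρv².
v = √(2ΔP/ρ) = √(2·3190/0.165) = 197 m/s.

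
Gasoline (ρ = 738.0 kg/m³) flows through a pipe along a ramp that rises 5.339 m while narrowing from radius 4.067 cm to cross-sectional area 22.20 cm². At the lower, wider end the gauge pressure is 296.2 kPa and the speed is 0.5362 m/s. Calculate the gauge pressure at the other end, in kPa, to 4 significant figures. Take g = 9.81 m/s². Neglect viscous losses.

P₂ ≈ 257.1 kPa

Mass conservation (A₁v₁ = A₂v₂) gives v₂ = 0.5362 × 51.96/22.20 = 1.255 m/s.
Energy conservation along the streamline gives P₂ = P₁ − ½ρ(v₂² − v₁²) − ρg(h₂ − h₁).
P₂ = 296200 + ½·738.0·(0.5362² − 1.255²) − 738.0·9.81·(+5.339) = 296200 + (-475.2) − (38650) = 257100 Pa.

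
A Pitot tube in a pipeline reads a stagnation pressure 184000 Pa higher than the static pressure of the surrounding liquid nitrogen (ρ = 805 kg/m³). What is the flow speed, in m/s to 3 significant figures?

v ≈ 21.4 m/s

At the stagnation point the flow is brought to rest, so Bernoulli gives P_stag − P_static = ½ρv².
v = √(2ΔP/ρ) = √(2·184000/805) = 21.4 m/s.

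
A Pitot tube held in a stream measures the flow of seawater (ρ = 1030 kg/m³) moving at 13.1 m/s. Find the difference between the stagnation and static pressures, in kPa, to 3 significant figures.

ΔP ≈ 88.4 kPa

Bernoulli between the free stream and the stagnation point: ½ρv² = P_stag − P_static.
ΔP = ½·1030·13.1² = 88400 Pa.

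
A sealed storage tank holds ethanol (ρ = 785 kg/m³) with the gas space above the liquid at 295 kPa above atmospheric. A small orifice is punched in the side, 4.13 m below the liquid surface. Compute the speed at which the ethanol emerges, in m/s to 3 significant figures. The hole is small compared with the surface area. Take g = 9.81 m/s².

28.9 m/s

Take point 1 at the surface (v₁ ≈ 0) and point 2 at the hole (at atmospheric pressure). Bernoulli: P₁ + ρg h = P_atm + ½ρv₂².
With P₁ − P_atm = 295000 Pa, v₂ = √(2gh + 2ΔP/ρ) = √(2·9.81·4.13 + 2·295000/785) = 28.9 m/s.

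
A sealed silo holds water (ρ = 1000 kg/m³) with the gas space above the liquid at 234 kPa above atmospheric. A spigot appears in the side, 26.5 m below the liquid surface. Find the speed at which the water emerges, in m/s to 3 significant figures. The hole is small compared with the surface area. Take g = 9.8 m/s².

v ≈ 31.4 m/s

Take point 1 at the surface (v₁ ≈ 0) and point 2 at the hole (at atmospheric pressure). Bernoulli: P₁ + ρg h = P_atm + ½ρv₂².
With P₁ − P_atm = 234000 Pa, v₂ = √(2gh + 2ΔP/ρ) = √(2·9.8·26.5 + 2·234000/1000) = 31.4 m/s.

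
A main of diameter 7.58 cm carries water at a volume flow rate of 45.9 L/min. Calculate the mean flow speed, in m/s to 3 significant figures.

v ≈ 0.170 m/s

Q = 45.9 L/min = 0.000765 m³/s.
v = Q/A = 0.000765 / 0.00451 = 0.170 m/s.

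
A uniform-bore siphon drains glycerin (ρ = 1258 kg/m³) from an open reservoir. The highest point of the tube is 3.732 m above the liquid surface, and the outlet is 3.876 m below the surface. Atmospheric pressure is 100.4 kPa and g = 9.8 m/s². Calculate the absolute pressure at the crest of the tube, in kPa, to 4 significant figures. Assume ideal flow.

6.606 kPa

Bernoulli surface→outlet gives ½v² = g·h_out, so v = √(2·9.8·3.876) = 8.716 m/s.
Continuity keeps v the same throughout the tube; from surface to crest, P_atm + 0 = P_top + ½ρv² + ρg·h_top.
P_top = 100400 − ½·1258·8.716² − 1258·9.8·3.732 = 6606 Pa.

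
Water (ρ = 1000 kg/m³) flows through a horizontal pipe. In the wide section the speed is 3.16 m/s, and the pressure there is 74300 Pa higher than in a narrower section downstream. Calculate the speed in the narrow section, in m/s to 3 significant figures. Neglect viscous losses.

With h₁ = h₂, rearranging Bernoulli gives v₂ = √(v₁² + 2ΔP/ρ).
v₂ = √(3.16² + 2·74300/1000) = √(9.99 + 149) = 12.6 m/s.

v₂ = 12.6 m/s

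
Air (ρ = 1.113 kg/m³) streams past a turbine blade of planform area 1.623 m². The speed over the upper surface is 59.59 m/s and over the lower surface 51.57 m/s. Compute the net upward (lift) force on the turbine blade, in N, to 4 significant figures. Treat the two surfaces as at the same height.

From P + ½ρv² = const at equal height, P_low − P_up = ½ρ(v_up² − v_low²).
ΔP = ½·1.113·(59.59² − 51.57²) = 496.1 Pa.
Lift = ΔP · A = 496.1 × 1.623 = 805.2 N.

F ≈ 805.2 N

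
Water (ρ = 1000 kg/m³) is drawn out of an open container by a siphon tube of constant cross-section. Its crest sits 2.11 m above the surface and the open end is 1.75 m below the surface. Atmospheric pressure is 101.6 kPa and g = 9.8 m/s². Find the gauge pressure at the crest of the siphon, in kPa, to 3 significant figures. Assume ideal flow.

P_gauge ≈ -37.8 kPa

From the surface to the outlet (both open to atmosphere, surface at rest): v = √(2g·h_out) = √(2·9.8·1.75) = 5.86 m/s.
The bore is uniform, so the speed at the crest is the same v. Bernoulli surface→crest: P_atm = P_top + ½ρv² + ρg·h_top.
P_top = 101600 − ½·1000·5.86² − 1000·9.8·2.11 = 63800 Pa. So P_gauge = P_top − P_atm = -37800 Pa.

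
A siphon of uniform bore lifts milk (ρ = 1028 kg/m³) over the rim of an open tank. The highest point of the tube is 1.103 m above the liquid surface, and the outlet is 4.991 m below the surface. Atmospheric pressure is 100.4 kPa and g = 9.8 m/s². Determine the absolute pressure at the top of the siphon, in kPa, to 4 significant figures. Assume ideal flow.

39.01 kPa

Bernoulli surface→outlet gives ½v² = g·h_out, so v = √(2·9.8·4.991) = 9.891 m/s.
With constant cross-section the crest speed equals v; applying Bernoulli from the surface up to the crest, P_top = P_atm − ½ρv² − ρg·h_top.
P_top = 100400 − ½·1028·9.891² − 1028·9.8·1.103 = 39010 Pa.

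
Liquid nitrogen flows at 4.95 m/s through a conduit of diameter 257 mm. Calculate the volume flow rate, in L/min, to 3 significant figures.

Q = A·v = 0.0519 m² × 4.95 m/s = 0.257 m³/s.
Converting: 0.257 m³/s × 60000 = 15400 L/min.

Q = 15400 L/min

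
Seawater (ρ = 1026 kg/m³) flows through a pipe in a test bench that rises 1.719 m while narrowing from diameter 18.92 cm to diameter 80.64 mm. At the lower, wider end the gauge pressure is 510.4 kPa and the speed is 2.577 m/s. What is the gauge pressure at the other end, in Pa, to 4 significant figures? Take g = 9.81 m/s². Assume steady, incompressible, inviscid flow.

The volume flow rate is constant, so v₂ = (A₁/A₂)v₁ = (281.1/51.07)·2.577 = 14.19 m/s.
Bernoulli: P₁ + ½ρv₁² + ρg h₁ = P₂ + ½ρv₂² + ρg h₂, so P₂ = P₁ + ½ρ(v₁² − v₂²) − ρg(h₂ − h₁).
P₂ = 510400 + ½·1026·(2.577² − 14.19²) − 1026·9.81·(+1.719) = 510400 + (-99830) − (17300) = 393300 Pa.

P₂ ≈ 393300 Pa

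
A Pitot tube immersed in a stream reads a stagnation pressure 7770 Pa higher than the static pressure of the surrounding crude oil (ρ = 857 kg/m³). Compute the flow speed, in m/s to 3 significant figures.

v ≈ 4.26 m/s

At the stagnation point the flow is brought to rest, so Bernoulli gives P_stag − P_static = ½ρv².
v = √(2ΔP/ρ) = √(2·7770/857) = 4.26 m/s.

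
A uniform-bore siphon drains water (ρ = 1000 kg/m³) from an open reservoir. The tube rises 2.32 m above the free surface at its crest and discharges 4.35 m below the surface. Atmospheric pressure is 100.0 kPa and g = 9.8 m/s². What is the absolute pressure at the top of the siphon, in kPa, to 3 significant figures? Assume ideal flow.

34.6 kPa

From the surface to the outlet (both open to atmosphere, surface at rest): v = √(2g·h_out) = √(2·9.8·4.35) = 9.23 m/s.
The bore is uniform, so the speed at the crest is the same v. Bernoulli surface→crest: P_atm = P_top + ½ρv² + ρg·h_top.
P_top = 100000 − ½·1000·9.23² − 1000·9.8·2.32 = 34600 Pa.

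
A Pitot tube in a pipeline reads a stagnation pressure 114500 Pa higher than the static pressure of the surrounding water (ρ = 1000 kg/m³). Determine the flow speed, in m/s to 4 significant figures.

v = 15.13 m/s

Bernoulli between the free stream and the stagnation point: ½ρv² = P_stag − P_static.
v = √(2ΔP/ρ) = √(2·114500/1000) = 15.13 m/s.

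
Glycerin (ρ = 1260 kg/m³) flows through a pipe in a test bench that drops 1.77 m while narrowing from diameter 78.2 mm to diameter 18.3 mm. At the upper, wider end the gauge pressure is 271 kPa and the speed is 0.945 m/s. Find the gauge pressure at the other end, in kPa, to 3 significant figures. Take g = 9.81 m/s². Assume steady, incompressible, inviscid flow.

The volume flow rate is constant, so v₂ = (A₁/A₂)v₁ = (48.0/2.63)·0.945 = 17.3 m/s.
Energy conservation along the streamline gives P₂ = P₁ − ½ρ(v₂² − v₁²) − ρg(h₂ − h₁).
P₂ = 271000 + ½·1260·(0.945² − 17.3²) − 1260·9.81·(−1.77) = 271000 + (-187000) − (-21900) = 106000 Pa.

P₂ ≈ 106 kPa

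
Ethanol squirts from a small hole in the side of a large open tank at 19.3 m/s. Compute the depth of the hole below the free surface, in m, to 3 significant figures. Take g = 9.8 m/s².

For a small hole in a large open tank, ½v² = gh, giving h = v²/(2g).
h = 19.3²/(2·9.8) = 372/19.60 = 19.0 m.

19.0 m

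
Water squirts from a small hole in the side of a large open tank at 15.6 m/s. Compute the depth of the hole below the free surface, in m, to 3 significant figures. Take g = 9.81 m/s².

12.4 m

Torricelli: v = √(2gh), so h = v²/(2g).
h = 15.6²/(2·9.81) = 243/19.62 = 12.4 m.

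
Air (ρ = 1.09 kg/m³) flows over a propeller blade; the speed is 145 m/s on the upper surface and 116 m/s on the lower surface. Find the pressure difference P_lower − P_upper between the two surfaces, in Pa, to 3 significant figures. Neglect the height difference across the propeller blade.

4130 Pa

The pressure is lower where the speed is higher: ΔP = ½ρ(v_up² − v_low²).
ΔP = ½·1.09·(145² − 116²) = 4130 Pa.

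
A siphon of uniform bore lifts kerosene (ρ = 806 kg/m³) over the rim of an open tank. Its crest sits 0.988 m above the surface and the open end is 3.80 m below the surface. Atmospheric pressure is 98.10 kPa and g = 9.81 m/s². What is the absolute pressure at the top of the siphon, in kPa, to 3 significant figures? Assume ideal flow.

P_top = 60.2 kPa

From the surface to the outlet (both open to atmosphere, surface at rest): v = √(2g·h_out) = √(2·9.81·3.80) = 8.63 m/s.
With constant cross-section the crest speed equals v; applying Bernoulli from the surface up to the crest, P_top = P_atm − ½ρv² − ρg·h_top.
P_top = 98100 − ½·806·8.63² − 806·9.81·0.988 = 60200 Pa.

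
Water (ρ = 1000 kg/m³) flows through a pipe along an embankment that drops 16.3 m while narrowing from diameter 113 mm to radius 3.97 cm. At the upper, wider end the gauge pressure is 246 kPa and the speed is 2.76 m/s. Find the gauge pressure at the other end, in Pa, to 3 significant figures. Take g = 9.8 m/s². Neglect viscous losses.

P₂ ≈ 394000 Pa

Continuity gives A₁v₁ = A₂v₂, so v₂ = (100 cm²)/(49.5 cm²) × 2.76 m/s = 5.59 m/s.
Bernoulli: P₁ + ½ρv₁² + ρg h₁ = P₂ + ½ρv₂² + ρg h₂, so P₂ = P₁ + ½ρ(v₁² − v₂²) − ρg(h₂ − h₁).
P₂ = 246000 + ½·1000·(2.76² − 5.59²) − 1000·9.8·(−16.3) = 246000 + (-11800) − (-160000) = 394000 Pa.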